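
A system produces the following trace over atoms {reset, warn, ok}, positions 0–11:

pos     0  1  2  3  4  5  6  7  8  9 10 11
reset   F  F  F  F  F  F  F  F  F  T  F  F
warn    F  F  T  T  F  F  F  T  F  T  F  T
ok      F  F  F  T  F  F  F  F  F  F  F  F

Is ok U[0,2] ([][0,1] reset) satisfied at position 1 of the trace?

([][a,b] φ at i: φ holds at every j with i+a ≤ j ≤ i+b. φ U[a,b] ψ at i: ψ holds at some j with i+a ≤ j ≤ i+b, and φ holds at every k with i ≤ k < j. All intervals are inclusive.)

Need some j in [1,3] with [][0,1] reset, and ok at every k in [1,j-1].
  j=1: [][0,1] reset — fails at 1.
  j=2: [][0,1] reset — fails at 2.
  j=3: [][0,1] reset — fails at 3.
No j in the window works → until fails.

No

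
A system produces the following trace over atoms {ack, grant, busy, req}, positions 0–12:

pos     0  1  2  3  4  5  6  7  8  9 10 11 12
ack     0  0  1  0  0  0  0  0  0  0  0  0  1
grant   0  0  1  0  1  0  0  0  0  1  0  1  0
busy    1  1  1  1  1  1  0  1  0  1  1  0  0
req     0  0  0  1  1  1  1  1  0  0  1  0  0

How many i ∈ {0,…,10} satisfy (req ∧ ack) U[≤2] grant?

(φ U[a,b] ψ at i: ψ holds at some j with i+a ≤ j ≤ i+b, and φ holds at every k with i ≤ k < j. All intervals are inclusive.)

3

Evaluate at each i in [0,10]:
  i=0: ✗ (lhs fails at k=0 before rhs at j=2)
  i=1: ✗ (lhs fails at k=1 before rhs at j=2)
  i=2: ✓ (rhs at j=2)
  i=3: ✗ (lhs fails at k=3 before rhs at j=4)
  i=4: ✓ (rhs at j=4)
  i=5: ✗ (no rhs in [5,7])
  i=6: ✗ (no rhs in [6,8])
  i=7: ✗ (lhs fails at k=7 before rhs at j=9)
  i=8: ✗ (lhs fails at k=8 before rhs at j=9)
  i=9: ✓ (rhs at j=9)
  i=10: ✗ (lhs fails at k=10 before rhs at j=11)
Positions where it holds: {2, 4, 9} → 3.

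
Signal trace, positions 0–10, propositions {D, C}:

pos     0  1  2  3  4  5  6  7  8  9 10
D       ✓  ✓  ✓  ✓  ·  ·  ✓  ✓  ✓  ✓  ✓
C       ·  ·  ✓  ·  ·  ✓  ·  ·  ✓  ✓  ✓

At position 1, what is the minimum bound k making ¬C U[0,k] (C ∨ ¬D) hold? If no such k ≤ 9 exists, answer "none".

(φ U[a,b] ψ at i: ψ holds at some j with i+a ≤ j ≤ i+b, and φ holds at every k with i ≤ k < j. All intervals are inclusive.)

1

Need earliest j ≥ 1 with (C ∨ ¬D), and ¬C at every k in [1,j-1].
  j=1: rhs fails.
  j=2: rhs holds; lhs holds on [1,1]. k = 1.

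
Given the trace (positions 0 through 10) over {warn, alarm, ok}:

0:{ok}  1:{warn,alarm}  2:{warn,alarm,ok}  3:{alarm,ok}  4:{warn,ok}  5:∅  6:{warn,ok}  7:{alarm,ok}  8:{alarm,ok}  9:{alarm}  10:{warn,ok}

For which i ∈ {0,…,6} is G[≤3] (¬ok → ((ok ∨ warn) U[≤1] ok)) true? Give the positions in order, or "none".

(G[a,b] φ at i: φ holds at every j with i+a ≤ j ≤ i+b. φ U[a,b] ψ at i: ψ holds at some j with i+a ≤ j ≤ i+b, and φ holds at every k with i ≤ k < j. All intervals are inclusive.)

Evaluate at each i in [0,6]:
  i=0: ✓ (all of [0,3])
  i=1: ✓ (all of [1,4])
  i=2: ✗ (fails at j=5)
  i=3: ✗ (fails at j=5)
  i=4: ✗ (fails at j=5)
  i=5: ✗ (fails at j=5)
  i=6: ✗ (fails at j=9)

0, 1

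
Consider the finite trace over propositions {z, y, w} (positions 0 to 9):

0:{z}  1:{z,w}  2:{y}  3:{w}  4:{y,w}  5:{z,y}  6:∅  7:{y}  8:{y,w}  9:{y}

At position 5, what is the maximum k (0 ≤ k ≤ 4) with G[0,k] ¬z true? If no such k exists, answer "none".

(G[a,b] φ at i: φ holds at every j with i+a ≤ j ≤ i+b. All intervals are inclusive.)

none

¬z must hold from j=5 onward; find where it first fails.
  j=5: fails → no k works.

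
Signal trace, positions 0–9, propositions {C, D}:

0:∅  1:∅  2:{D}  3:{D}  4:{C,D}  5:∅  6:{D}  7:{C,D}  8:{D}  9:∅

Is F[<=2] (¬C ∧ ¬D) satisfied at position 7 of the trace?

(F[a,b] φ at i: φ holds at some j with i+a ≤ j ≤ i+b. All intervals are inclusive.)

True

Check (¬C ∧ ¬D) at each j in [7,9]:
  j=7: false
  j=8: false
  j=9: true
Found at j=9 → formula holds.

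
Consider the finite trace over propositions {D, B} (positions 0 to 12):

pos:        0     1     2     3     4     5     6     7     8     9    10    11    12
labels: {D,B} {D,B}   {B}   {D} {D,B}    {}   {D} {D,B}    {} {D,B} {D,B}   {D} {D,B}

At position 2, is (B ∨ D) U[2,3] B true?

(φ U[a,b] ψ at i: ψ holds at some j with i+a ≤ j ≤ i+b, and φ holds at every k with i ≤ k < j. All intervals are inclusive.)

Yes

Need some j in [4,5] with B, and (B ∨ D) at every k in [2,j-1].
  j=4: B holds; (B ∨ D) holds at every k in [2,3] → satisfied.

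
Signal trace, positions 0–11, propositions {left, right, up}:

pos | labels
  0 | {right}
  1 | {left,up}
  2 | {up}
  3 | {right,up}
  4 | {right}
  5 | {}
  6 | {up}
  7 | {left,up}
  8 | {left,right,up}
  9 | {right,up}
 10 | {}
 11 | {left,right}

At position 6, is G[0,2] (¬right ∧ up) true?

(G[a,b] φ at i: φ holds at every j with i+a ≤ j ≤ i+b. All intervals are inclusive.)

Check (¬right ∧ up) at every j in [6,8]:
  j=6: true
  j=7: true
  j=8: false
Fails at j=8 → formula fails.

False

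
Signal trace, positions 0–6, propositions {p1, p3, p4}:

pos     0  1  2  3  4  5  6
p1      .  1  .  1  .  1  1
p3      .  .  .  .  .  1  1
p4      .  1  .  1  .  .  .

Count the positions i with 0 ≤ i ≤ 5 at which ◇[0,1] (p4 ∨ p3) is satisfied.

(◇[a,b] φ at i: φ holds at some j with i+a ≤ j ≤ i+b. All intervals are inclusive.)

6

Evaluate at each i in [0,5]:
  i=0: ✓ (witness j=1)
  i=1: ✓ (witness j=1)
  i=2: ✓ (witness j=3)
  i=3: ✓ (witness j=3)
  i=4: ✓ (witness j=5)
  i=5: ✓ (witness j=5)
Positions where it holds: {0, 1, 2, 3, 4, 5} → 6.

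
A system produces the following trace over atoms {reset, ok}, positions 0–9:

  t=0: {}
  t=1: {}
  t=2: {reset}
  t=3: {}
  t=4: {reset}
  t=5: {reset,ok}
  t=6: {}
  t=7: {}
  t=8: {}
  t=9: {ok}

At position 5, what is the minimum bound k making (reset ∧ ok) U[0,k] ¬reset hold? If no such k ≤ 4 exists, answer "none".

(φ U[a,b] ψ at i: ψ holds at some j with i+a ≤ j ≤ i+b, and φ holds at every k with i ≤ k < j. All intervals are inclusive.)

1

Need earliest j ≥ 5 with ¬reset, and (reset ∧ ok) at every k in [5,j-1].
  j=5: rhs fails.
  j=6: rhs holds; lhs holds on [5,5]. k = 1.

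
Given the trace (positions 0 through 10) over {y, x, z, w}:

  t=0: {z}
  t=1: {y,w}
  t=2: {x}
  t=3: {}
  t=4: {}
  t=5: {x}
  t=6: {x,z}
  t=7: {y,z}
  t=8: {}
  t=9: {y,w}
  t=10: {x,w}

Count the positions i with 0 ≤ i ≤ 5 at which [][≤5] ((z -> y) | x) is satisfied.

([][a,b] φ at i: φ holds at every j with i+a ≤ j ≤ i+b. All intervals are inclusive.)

5

Evaluate at each i in [0,5]:
  i=0: ✗ (fails at j=0)
  i=1: ✓ (all of [1,6])
  i=2: ✓ (all of [2,7])
  i=3: ✓ (all of [3,8])
  i=4: ✓ (all of [4,9])
  i=5: ✓ (all of [5,10])
Positions where it holds: {1, 2, 3, 4, 5} → 5.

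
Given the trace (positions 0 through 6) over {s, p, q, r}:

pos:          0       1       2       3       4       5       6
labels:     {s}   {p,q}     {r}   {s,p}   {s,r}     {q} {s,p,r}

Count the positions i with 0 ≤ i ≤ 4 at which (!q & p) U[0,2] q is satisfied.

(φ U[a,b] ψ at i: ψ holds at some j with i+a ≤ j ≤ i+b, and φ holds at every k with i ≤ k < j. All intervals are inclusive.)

1

Evaluate at each i in [0,4]:
  i=0: ✗ (lhs fails at k=0 before rhs at j=1)
  i=1: ✓ (rhs at j=1)
  i=2: ✗ (no rhs in [2,4])
  i=3: ✗ (lhs fails at k=4 before rhs at j=5)
  i=4: ✗ (lhs fails at k=4 before rhs at j=5)
Positions where it holds: {1} → 1.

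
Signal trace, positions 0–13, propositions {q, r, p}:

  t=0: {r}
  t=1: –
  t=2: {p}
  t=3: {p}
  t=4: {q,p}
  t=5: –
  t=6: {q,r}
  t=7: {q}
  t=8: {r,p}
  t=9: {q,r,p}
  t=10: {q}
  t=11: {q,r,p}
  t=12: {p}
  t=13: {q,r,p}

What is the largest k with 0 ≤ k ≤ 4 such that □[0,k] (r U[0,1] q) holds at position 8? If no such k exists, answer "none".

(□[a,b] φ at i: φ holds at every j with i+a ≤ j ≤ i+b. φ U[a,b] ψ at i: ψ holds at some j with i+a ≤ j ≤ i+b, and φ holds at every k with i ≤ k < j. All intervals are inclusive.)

(r U[0,1] q) must hold from j=8 onward; find where it first fails.
  j=8: holds
  j=9: holds
  j=10: holds
  j=11: holds
  j=12: fails
Holds on [8,11], so largest k = 3.

3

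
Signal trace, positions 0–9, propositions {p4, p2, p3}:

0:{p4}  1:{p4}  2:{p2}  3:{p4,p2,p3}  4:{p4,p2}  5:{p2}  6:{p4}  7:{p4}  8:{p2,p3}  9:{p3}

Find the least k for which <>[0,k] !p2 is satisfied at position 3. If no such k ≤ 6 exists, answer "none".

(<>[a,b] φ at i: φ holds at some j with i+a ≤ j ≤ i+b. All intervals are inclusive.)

3

Scan j = 3,4,… for !p2:
  j=3: fails
  j=4: fails
  j=5: fails
  j=6: holds
First hit at j=6, so smallest k = 6-3 = 3.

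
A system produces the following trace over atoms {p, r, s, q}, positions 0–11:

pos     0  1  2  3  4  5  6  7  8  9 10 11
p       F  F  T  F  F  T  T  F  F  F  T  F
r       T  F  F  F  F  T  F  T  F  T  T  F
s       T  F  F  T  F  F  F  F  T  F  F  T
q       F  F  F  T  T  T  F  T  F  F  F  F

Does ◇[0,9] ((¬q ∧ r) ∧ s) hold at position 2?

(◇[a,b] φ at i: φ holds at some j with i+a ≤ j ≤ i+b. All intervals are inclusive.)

Check ((¬q ∧ r) ∧ s) at each j in [2,11]:
  j=2: false
  j=3: false
  j=4: false
  j=5: false
  j=6: false
  j=7: false
  j=8: false
  j=9: false
  j=10: false
  j=11: false
No position in the window satisfies it → formula fails.

Does not hold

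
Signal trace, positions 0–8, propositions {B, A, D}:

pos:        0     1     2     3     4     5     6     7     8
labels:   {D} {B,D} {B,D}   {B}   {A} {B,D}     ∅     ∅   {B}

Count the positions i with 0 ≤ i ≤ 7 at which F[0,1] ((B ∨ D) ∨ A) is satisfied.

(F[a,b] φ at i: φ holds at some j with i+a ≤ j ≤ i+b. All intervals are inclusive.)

Evaluate at each i in [0,7]:
  i=0: ✓ (witness j=0)
  i=1: ✓ (witness j=1)
  i=2: ✓ (witness j=2)
  i=3: ✓ (witness j=3)
  i=4: ✓ (witness j=4)
  i=5: ✓ (witness j=5)
  i=6: ✗ (none in [6,7])
  i=7: ✓ (witness j=8)
Positions where it holds: {0, 1, 2, 3, 4, 5, 7} → 7.

7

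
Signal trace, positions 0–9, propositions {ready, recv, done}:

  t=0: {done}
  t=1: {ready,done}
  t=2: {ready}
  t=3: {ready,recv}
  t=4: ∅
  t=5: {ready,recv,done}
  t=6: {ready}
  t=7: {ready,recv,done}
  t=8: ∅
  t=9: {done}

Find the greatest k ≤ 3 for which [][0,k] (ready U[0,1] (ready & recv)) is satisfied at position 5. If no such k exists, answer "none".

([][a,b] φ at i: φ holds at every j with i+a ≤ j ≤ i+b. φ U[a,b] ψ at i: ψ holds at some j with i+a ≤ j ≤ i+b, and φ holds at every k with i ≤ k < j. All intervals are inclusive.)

2

(ready U[0,1] (ready & recv)) must hold from j=5 onward; find where it first fails.
  j=5: holds
  j=6: holds
  j=7: holds
  j=8: fails
Holds on [5,7], so largest k = 2.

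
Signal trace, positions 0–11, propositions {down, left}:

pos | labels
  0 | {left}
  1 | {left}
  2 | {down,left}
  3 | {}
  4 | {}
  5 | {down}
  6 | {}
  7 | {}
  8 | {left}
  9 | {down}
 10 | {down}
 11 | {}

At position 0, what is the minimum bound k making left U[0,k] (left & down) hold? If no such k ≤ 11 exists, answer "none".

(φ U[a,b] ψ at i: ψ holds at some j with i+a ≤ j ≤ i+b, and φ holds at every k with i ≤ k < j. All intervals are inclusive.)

2

Need earliest j ≥ 0 with (left & down), and left at every k in [0,j-1].
  j=0: rhs fails.
  j=1: rhs fails.
  j=2: rhs holds; lhs holds on [0,1]. k = 2.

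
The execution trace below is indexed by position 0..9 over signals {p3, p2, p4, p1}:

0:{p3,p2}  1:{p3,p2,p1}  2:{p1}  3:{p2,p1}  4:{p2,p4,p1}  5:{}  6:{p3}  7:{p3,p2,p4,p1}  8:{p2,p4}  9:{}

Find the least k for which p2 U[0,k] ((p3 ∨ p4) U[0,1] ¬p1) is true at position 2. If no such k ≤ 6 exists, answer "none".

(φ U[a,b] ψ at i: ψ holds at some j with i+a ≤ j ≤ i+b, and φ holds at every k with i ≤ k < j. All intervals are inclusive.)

Need earliest j ≥ 2 with ((p3 ∨ p4) U[0,1] ¬p1), and p2 at every k in [2,j-1].
  j=2: rhs fails.
  j=3: rhs fails.
  j=4: rhs holds but lhs fails at k=2.
  j=5: rhs holds but lhs fails at k=2.
  j=6: rhs holds but lhs fails at k=2.
  j=7: rhs holds but lhs fails at k=2.
  j=8: rhs holds but lhs fails at k=2.
No witness within the range → none.

none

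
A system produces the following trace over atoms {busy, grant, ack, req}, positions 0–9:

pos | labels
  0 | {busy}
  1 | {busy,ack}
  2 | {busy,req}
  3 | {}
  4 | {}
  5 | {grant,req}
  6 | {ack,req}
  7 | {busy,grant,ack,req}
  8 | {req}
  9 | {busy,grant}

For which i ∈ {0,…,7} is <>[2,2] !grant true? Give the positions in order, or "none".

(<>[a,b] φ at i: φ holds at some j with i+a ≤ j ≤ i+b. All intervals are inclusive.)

0, 1, 2, 4, 6

Evaluate at each i in [0,7]:
  i=0: ✓ (witness j=2)
  i=1: ✓ (witness j=3)
  i=2: ✓ (witness j=4)
  i=3: ✗ (none in [5,5])
  i=4: ✓ (witness j=6)
  i=5: ✗ (none in [7,7])
  i=6: ✓ (witness j=8)
  i=7: ✗ (none in [9,9])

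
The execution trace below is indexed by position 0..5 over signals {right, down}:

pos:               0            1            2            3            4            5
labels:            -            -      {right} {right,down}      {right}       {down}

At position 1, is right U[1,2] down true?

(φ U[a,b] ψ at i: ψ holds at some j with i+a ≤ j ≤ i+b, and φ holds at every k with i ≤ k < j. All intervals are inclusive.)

Need some j in [2,3] with down, and right at every k in [1,j-1].
  j=2: down false.
  j=3: down holds, but right fails at k=1 → not this j.
No j in the window works → until fails.

Does not hold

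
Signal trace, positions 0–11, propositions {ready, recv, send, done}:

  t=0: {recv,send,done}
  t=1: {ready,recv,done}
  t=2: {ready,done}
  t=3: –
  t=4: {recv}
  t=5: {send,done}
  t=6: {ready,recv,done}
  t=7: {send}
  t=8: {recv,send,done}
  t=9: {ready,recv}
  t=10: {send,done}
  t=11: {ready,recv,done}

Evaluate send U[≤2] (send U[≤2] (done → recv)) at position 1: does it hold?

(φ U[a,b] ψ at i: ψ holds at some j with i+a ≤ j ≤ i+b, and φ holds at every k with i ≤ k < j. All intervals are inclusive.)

Holds

Need some j in [1,3] with (send U[≤2] (done → recv)), and send at every k in [1,j-1].
  j=1: (send U[≤2] (done → recv)) holds; no prefix to check → satisfied.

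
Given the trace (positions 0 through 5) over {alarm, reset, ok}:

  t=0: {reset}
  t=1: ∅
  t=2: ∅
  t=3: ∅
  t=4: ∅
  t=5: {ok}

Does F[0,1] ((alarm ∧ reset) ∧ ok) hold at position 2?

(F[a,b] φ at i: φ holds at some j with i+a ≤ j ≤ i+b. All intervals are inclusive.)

False

Check ((alarm ∧ reset) ∧ ok) at each j in [2,3]:
  j=2: false
  j=3: false
No position in the window satisfies it → formula fails.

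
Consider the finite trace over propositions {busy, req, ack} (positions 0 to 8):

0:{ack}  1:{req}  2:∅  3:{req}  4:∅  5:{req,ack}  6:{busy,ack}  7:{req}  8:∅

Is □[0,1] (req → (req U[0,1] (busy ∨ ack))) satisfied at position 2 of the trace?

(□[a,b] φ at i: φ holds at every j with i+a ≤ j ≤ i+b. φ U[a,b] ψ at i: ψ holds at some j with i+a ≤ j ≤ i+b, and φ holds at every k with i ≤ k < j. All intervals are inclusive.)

Check (req → (req U[0,1] (busy ∨ ack))) at every j in [2,3]:
  j=2: antecedent false → ✓
  j=3: antecedent true; consequent fails → ✗
Fails at j=3 → formula fails.

Does not hold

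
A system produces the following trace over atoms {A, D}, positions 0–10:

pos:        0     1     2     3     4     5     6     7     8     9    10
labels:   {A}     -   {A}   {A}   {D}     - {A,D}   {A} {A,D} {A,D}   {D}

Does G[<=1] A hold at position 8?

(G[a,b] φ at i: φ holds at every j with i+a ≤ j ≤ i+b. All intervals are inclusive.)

Check A at every j in [8,9]:
  j=8: true
  j=9: true
All positions satisfy it → formula holds.

True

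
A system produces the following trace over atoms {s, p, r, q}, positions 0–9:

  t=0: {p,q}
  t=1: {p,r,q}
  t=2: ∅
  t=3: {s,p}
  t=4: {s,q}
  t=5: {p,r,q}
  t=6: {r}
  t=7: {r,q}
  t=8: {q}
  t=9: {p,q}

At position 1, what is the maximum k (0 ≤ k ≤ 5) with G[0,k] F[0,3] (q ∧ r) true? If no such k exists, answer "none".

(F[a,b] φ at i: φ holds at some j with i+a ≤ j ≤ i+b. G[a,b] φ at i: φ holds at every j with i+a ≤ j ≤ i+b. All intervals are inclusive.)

5

F[0,3] (q ∧ r) must hold from j=1 onward; find where it first fails.
  j=1: holds
  j=2: holds
  j=3: holds
  j=4: holds
  j=5: holds
  j=6: holds
Holds through j=6; largest k = 5.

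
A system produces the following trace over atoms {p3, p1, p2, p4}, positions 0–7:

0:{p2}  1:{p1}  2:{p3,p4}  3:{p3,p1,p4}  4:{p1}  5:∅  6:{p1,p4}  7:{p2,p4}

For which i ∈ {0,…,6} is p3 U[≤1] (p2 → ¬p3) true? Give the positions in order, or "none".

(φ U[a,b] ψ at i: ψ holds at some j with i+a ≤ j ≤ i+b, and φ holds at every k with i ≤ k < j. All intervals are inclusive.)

Evaluate at each i in [0,6]:
  i=0: ✓ (rhs at j=0)
  i=1: ✓ (rhs at j=1)
  i=2: ✓ (rhs at j=2)
  i=3: ✓ (rhs at j=3)
  i=4: ✓ (rhs at j=4)
  i=5: ✓ (rhs at j=5)
  i=6: ✓ (rhs at j=6)

0, 1, 2, 3, 4, 5, 6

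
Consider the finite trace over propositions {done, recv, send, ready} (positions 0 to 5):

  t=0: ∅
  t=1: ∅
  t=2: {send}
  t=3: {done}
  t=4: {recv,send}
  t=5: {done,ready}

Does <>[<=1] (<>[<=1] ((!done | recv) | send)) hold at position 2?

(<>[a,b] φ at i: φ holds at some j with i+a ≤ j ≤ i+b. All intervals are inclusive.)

Yes

Check <>[<=1] ((!done | recv) | send) at each j in [2,3]:
  j=2: holds (witness at 2)
  j=3: holds (witness at 4)
Found at j=2 → formula holds.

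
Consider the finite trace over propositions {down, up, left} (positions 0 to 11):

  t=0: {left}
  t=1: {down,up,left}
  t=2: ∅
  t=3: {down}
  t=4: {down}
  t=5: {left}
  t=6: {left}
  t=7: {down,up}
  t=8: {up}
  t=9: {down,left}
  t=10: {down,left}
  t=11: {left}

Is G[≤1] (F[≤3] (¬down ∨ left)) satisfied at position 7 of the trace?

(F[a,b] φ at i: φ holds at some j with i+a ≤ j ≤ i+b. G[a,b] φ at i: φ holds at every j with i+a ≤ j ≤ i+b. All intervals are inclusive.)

Check F[≤3] (¬down ∨ left) at every j in [7,8]:
  j=7: holds (witness at 8)
  j=8: holds (witness at 8)
All positions satisfy it → formula holds.

Holds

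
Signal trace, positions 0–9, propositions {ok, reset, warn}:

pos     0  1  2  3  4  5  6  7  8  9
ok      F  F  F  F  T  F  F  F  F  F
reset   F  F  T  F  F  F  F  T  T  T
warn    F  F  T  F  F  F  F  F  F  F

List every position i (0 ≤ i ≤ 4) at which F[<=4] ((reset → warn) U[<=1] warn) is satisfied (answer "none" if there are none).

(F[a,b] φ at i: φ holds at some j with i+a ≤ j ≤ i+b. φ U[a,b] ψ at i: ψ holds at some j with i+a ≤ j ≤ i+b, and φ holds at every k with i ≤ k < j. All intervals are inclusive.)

Evaluate at each i in [0,4]:
  i=0: ✓ (witness j=1)
  i=1: ✓ (witness j=1)
  i=2: ✓ (witness j=2)
  i=3: ✗ (none in [3,7])
  i=4: ✗ (none in [4,8])

0, 1, 2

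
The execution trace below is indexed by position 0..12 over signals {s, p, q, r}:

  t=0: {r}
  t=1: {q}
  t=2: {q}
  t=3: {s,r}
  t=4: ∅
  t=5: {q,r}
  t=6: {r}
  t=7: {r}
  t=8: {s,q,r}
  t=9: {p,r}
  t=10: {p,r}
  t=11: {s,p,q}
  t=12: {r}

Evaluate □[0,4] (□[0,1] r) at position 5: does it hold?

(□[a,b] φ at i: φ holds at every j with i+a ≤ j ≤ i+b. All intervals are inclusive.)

True

Check □[0,1] r at every j in [5,9]:
  j=5: holds on [5,6]
  j=6: holds on [6,7]
  j=7: holds on [7,8]
  j=8: holds on [8,9]
  j=9: holds on [9,10]
All positions satisfy it → formula holds.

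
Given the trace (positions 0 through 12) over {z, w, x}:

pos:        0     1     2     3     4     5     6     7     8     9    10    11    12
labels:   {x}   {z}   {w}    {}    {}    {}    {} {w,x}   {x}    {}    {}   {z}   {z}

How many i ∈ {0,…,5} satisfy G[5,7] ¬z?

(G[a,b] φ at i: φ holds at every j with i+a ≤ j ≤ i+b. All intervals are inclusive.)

Evaluate at each i in [0,5]:
  i=0: ✓ (all of [5,7])
  i=1: ✓ (all of [6,8])
  i=2: ✓ (all of [7,9])
  i=3: ✓ (all of [8,10])
  i=4: ✗ (fails at j=11)
  i=5: ✗ (fails at j=11)
Positions where it holds: {0, 1, 2, 3} → 4.

4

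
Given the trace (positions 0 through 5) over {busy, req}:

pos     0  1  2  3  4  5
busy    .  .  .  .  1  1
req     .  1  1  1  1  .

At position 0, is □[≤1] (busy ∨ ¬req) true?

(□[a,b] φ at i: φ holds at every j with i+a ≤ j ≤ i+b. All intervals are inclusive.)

Check (busy ∨ ¬req) at every j in [0,1]:
  j=0: true
  j=1: false
Fails at j=1 → formula fails.

No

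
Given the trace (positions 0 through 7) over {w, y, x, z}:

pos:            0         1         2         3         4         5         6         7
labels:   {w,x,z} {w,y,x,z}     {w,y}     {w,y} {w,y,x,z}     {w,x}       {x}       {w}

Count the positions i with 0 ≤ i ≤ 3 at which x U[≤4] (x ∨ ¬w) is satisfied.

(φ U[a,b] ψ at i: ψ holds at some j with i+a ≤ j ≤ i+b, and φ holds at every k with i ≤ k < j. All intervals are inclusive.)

Evaluate at each i in [0,3]:
  i=0: ✓ (rhs at j=0)
  i=1: ✓ (rhs at j=1)
  i=2: ✗ (lhs fails at k=2 before rhs at j=4)
  i=3: ✗ (lhs fails at k=3 before rhs at j=4)
Positions where it holds: {0, 1} → 2.

2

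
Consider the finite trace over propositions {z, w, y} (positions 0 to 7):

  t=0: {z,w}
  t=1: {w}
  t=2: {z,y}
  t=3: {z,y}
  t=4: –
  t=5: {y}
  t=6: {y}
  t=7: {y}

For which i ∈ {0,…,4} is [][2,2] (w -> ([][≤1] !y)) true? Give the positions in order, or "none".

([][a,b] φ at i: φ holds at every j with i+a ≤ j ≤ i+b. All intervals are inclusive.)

Evaluate at each i in [0,4]:
  i=0: ✓ (all of [2,2])
  i=1: ✓ (all of [3,3])
  i=2: ✓ (all of [4,4])
  i=3: ✓ (all of [5,5])
  i=4: ✓ (all of [6,6])

0, 1, 2, 3, 4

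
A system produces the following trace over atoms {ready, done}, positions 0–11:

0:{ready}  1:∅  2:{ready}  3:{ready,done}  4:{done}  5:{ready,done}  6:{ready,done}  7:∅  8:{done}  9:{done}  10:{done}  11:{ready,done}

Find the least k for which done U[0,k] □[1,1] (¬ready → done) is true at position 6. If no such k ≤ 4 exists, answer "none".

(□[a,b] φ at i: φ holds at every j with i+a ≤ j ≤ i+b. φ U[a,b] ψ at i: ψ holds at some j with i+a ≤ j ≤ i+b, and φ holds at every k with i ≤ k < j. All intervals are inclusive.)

1

Need earliest j ≥ 6 with □[1,1] (¬ready → done), and done at every k in [6,j-1].
  j=6: rhs fails.
  j=7: rhs holds; lhs holds on [6,6]. k = 1.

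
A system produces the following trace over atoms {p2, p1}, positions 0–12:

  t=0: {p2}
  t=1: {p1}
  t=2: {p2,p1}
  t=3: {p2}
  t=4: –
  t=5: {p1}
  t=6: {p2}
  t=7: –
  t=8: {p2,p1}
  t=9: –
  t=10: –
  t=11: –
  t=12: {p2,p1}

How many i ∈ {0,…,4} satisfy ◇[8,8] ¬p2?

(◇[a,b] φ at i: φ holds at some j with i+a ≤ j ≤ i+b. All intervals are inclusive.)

3

Evaluate at each i in [0,4]:
  i=0: ✗ (none in [8,8])
  i=1: ✓ (witness j=9)
  i=2: ✓ (witness j=10)
  i=3: ✓ (witness j=11)
  i=4: ✗ (none in [12,12])
Positions where it holds: {1, 2, 3} → 3.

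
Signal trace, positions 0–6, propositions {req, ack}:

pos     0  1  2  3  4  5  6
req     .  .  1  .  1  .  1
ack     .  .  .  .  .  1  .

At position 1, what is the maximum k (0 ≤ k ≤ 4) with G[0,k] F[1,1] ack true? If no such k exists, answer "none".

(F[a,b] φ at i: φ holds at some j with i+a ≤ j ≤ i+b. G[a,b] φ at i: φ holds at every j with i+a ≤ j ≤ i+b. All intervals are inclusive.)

none

F[1,1] ack must hold from j=1 onward; find where it first fails.
  j=1: fails → no k works.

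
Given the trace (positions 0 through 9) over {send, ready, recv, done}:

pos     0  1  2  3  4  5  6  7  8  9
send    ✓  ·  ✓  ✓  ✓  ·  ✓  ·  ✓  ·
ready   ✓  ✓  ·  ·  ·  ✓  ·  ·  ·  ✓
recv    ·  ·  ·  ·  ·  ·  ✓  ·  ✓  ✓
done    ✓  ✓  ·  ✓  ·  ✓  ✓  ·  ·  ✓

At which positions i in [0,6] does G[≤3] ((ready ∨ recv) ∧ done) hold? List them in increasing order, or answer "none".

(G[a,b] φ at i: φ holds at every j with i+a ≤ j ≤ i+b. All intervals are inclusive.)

none

Evaluate at each i in [0,6]:
  i=0: ✗ (fails at j=2)
  i=1: ✗ (fails at j=2)
  i=2: ✗ (fails at j=2)
  i=3: ✗ (fails at j=3)
  i=4: ✗ (fails at j=4)
  i=5: ✗ (fails at j=7)
  i=6: ✗ (fails at j=7)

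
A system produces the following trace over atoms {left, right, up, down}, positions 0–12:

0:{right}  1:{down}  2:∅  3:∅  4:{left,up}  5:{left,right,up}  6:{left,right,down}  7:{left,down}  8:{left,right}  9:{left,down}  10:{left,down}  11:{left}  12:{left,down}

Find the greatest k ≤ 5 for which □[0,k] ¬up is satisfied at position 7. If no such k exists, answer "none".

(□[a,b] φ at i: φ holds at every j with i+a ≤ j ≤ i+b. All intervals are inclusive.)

5

¬up must hold from j=7 onward; find where it first fails.
  j=7: holds
  j=8: holds
  j=9: holds
  j=10: holds
  j=11: holds
  j=12: holds
Holds through j=12; largest k = 5.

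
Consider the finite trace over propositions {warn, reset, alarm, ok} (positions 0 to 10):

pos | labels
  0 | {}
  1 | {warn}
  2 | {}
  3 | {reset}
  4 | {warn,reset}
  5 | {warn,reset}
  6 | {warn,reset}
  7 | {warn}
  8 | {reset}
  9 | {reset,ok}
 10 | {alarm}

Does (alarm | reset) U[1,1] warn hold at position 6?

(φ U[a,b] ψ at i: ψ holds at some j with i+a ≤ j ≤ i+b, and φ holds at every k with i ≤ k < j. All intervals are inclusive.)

True

Need some j in [7,7] with warn, and (alarm | reset) at every k in [6,j-1].
  j=7: warn holds; (alarm | reset) holds at every k in [6,6] → satisfied.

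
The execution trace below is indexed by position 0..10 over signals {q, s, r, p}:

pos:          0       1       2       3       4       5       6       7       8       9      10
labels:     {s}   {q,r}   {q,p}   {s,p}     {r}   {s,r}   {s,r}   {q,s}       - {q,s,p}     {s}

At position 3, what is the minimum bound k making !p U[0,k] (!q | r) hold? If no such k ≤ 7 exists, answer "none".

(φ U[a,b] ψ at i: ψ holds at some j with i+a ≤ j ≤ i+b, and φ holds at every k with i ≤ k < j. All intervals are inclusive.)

0

Need earliest j ≥ 3 with (!q | r), and !p at every k in [3,j-1].
  j=3: rhs holds (empty prefix). k = 0.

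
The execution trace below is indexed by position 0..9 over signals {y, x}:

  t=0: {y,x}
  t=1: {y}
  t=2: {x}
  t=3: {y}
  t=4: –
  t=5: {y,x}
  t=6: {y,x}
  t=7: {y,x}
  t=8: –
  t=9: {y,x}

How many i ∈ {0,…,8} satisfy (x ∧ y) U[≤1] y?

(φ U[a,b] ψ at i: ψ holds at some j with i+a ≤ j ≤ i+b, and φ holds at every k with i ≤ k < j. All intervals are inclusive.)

Evaluate at each i in [0,8]:
  i=0: ✓ (rhs at j=0)
  i=1: ✓ (rhs at j=1)
  i=2: ✗ (lhs fails at k=2 before rhs at j=3)
  i=3: ✓ (rhs at j=3)
  i=4: ✗ (lhs fails at k=4 before rhs at j=5)
  i=5: ✓ (rhs at j=5)
  i=6: ✓ (rhs at j=6)
  i=7: ✓ (rhs at j=7)
  i=8: ✗ (lhs fails at k=8 before rhs at j=9)
Positions where it holds: {0, 1, 3, 5, 6, 7} → 6.

6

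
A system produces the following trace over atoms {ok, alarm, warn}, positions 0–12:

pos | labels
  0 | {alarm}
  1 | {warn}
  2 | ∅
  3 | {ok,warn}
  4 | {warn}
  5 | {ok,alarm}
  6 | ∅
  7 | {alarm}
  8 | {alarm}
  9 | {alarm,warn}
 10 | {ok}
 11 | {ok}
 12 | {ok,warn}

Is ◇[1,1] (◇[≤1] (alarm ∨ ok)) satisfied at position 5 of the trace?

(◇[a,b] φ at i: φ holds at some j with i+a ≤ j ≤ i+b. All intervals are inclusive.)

Holds

Check ◇[≤1] (alarm ∨ ok) at each j in [6,6]:
  j=6: holds (witness at 7)
Found at j=6 → formula holds.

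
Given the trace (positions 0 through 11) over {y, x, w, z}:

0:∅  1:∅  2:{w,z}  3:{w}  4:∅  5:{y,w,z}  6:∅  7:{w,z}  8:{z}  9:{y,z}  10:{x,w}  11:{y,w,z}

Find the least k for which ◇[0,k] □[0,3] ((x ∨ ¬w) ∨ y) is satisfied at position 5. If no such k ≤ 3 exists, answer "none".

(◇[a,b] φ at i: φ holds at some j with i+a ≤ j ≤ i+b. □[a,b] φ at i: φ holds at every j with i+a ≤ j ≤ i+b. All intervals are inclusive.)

3

Scan j = 5,6,… for □[0,3] ((x ∨ ¬w) ∨ y):
  j=5: fails
  j=6: fails
  j=7: fails
  j=8: holds
First hit at j=8, so smallest k = 8-5 = 3.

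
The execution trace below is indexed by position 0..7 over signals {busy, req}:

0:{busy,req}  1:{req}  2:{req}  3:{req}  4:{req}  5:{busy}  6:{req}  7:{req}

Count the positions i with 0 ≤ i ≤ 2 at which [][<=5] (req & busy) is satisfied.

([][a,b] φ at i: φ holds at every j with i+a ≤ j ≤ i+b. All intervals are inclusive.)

Evaluate at each i in [0,2]:
  i=0: ✗ (fails at j=1)
  i=1: ✗ (fails at j=1)
  i=2: ✗ (fails at j=2)
Positions where it holds: {} → 0.

0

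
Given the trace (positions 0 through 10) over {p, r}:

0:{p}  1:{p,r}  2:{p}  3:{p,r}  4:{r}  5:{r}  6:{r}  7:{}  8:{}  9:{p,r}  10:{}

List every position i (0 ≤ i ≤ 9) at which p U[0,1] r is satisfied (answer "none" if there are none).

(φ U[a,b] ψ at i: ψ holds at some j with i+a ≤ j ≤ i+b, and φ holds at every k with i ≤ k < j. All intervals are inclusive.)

0, 1, 2, 3, 4, 5, 6, 9

Evaluate at each i in [0,9]:
  i=0: ✓ (rhs at j=1; lhs holds on [0,0])
  i=1: ✓ (rhs at j=1)
  i=2: ✓ (rhs at j=3; lhs holds on [2,2])
  i=3: ✓ (rhs at j=3)
  i=4: ✓ (rhs at j=4)
  i=5: ✓ (rhs at j=5)
  i=6: ✓ (rhs at j=6)
  i=7: ✗ (no rhs in [7,8])
  i=8: ✗ (lhs fails at k=8 before rhs at j=9)
  i=9: ✓ (rhs at j=9)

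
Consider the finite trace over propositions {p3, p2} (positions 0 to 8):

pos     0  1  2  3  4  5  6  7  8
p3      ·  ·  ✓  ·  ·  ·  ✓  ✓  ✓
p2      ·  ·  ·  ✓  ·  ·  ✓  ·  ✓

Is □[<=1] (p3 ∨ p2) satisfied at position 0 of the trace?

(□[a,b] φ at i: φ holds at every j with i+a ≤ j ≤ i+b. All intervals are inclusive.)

Does not hold

Check (p3 ∨ p2) at every j in [0,1]:
  j=0: false
  j=1: false
Fails at j=0 → formula fails.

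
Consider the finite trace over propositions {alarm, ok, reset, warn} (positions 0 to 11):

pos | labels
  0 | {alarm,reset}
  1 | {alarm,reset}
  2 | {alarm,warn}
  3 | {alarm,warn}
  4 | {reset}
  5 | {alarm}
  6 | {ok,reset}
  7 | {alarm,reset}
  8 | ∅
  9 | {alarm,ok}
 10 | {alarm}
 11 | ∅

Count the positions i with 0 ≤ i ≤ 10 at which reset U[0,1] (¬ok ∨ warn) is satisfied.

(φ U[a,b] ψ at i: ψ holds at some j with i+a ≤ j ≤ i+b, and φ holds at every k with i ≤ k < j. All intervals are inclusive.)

Evaluate at each i in [0,10]:
  i=0: ✓ (rhs at j=0)
  i=1: ✓ (rhs at j=1)
  i=2: ✓ (rhs at j=2)
  i=3: ✓ (rhs at j=3)
  i=4: ✓ (rhs at j=4)
  i=5: ✓ (rhs at j=5)
  i=6: ✓ (rhs at j=7; lhs holds on [6,6])
  i=7: ✓ (rhs at j=7)
  i=8: ✓ (rhs at j=8)
  i=9: ✗ (lhs fails at k=9 before rhs at j=10)
  i=10: ✓ (rhs at j=10)
Positions where it holds: {0, 1, 2, 3, 4, 5, 6, 7, 8, 10} → 10.

10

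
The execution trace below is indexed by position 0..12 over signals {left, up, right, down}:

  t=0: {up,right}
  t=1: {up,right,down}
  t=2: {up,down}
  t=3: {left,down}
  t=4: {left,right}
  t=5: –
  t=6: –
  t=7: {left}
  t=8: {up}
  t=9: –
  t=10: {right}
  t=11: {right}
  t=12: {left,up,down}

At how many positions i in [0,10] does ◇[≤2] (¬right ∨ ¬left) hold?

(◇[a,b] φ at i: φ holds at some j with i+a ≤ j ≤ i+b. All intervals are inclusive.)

Evaluate at each i in [0,10]:
  i=0: ✓ (witness j=0)
  i=1: ✓ (witness j=1)
  i=2: ✓ (witness j=2)
  i=3: ✓ (witness j=3)
  i=4: ✓ (witness j=5)
  i=5: ✓ (witness j=5)
  i=6: ✓ (witness j=6)
  i=7: ✓ (witness j=7)
  i=8: ✓ (witness j=8)
  i=9: ✓ (witness j=9)
  i=10: ✓ (witness j=10)
Positions where it holds: {0, 1, 2, 3, 4, 5, 6, 7, 8, 9, 10} → 11.

11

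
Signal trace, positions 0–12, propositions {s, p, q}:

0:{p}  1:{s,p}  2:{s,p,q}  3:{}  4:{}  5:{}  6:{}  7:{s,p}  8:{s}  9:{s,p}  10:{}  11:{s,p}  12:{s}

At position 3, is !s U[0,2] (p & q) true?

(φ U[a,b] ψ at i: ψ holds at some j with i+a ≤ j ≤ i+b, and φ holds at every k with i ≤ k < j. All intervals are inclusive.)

Need some j in [3,5] with (p & q), and !s at every k in [3,j-1].
  j=3: (p & q) false.
  j=4: (p & q) false.
  j=5: (p & q) false.
No j in the window works → until fails.

No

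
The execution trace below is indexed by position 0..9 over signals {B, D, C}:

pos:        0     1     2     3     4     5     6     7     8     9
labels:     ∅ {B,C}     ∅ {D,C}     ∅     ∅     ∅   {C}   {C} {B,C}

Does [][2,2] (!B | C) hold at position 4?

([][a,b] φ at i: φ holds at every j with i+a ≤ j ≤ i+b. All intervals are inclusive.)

Check (!B | C) at every j in [6,6]:
  j=6: true
All positions satisfy it → formula holds.

True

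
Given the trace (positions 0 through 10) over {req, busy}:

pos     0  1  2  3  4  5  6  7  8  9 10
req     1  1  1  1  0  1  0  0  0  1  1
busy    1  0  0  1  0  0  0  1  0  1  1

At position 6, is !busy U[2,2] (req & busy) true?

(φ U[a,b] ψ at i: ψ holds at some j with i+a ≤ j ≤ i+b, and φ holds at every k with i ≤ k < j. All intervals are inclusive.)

Does not hold

Need some j in [8,8] with (req & busy), and !busy at every k in [6,j-1].
  j=8: (req & busy) false.
No j in the window works → until fails.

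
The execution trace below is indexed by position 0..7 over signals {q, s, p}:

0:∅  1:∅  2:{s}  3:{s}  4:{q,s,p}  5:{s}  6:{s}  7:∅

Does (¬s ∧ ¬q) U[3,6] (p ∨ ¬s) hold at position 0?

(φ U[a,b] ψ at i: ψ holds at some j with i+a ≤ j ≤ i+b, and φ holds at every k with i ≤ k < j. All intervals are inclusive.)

Need some j in [3,6] with (p ∨ ¬s), and (¬s ∧ ¬q) at every k in [0,j-1].
  j=3: (p ∨ ¬s) false.
  j=4: (p ∨ ¬s) holds, but (¬s ∧ ¬q) fails at k=2 → not this j.
  j=5: (p ∨ ¬s) false.
  j=6: (p ∨ ¬s) false.
No j in the window works → until fails.

No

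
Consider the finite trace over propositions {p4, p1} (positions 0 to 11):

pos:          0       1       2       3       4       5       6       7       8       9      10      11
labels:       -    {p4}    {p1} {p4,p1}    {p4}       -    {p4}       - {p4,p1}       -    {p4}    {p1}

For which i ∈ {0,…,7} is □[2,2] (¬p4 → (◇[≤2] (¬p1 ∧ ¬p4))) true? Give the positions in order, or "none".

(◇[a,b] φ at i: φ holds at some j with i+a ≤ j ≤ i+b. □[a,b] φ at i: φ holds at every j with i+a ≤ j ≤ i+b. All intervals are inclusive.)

1, 2, 3, 4, 5, 6, 7

Evaluate at each i in [0,7]:
  i=0: ✗ (fails at j=2)
  i=1: ✓ (all of [3,3])
  i=2: ✓ (all of [4,4])
  i=3: ✓ (all of [5,5])
  i=4: ✓ (all of [6,6])
  i=5: ✓ (all of [7,7])
  i=6: ✓ (all of [8,8])
  i=7: ✓ (all of [9,9])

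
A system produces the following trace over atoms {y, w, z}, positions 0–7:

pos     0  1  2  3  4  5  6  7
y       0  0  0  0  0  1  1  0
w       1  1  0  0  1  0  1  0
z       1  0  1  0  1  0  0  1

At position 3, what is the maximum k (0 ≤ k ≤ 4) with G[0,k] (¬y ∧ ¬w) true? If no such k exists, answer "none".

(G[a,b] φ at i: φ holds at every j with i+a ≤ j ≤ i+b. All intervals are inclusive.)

0

(¬y ∧ ¬w) must hold from j=3 onward; find where it first fails.
  j=3: holds
  j=4: fails
Holds on [3,3], so largest k = 0.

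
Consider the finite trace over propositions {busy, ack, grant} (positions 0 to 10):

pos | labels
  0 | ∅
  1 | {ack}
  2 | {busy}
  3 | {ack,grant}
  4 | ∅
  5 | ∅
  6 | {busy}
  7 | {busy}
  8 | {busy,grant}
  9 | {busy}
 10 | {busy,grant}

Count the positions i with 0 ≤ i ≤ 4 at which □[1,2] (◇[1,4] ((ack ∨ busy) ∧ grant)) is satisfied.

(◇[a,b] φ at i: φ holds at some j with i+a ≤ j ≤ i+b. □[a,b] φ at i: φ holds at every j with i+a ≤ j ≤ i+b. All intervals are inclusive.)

3

Evaluate at each i in [0,4]:
  i=0: ✓ (all of [1,2])
  i=1: ✗ (fails at j=3)
  i=2: ✗ (fails at j=3)
  i=3: ✓ (all of [4,5])
  i=4: ✓ (all of [5,6])
Positions where it holds: {0, 3, 4} → 3.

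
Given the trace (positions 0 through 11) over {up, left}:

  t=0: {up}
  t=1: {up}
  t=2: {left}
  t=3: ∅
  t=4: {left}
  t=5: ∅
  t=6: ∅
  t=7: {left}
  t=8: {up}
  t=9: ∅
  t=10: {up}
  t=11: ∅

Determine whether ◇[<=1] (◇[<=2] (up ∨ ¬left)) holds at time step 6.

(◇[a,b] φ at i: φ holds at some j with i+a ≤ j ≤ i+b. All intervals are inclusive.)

Yes

Check ◇[<=2] (up ∨ ¬left) at each j in [6,7]:
  j=6: holds (witness at 6)
  j=7: holds (witness at 8)
Found at j=6 → formula holds.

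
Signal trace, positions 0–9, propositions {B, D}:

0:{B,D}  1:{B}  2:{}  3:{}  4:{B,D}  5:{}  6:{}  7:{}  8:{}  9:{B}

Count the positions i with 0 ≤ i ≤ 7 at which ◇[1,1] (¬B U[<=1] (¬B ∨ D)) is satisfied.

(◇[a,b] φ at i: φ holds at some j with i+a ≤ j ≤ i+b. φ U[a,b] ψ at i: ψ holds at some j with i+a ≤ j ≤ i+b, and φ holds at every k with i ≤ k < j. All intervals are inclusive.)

Evaluate at each i in [0,7]:
  i=0: ✗ (none in [1,1])
  i=1: ✓ (witness j=2)
  i=2: ✓ (witness j=3)
  i=3: ✓ (witness j=4)
  i=4: ✓ (witness j=5)
  i=5: ✓ (witness j=6)
  i=6: ✓ (witness j=7)
  i=7: ✓ (witness j=8)
Positions where it holds: {1, 2, 3, 4, 5, 6, 7} → 7.

7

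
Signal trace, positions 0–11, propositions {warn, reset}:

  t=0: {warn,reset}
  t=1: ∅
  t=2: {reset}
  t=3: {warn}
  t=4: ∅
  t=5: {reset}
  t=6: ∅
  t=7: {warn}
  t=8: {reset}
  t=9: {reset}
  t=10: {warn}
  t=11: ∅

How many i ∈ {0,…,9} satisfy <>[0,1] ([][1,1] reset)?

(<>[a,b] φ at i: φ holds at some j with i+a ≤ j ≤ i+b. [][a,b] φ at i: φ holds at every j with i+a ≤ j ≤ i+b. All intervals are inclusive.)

Evaluate at each i in [0,9]:
  i=0: ✓ (witness j=1)
  i=1: ✓ (witness j=1)
  i=2: ✗ (none in [2,3])
  i=3: ✓ (witness j=4)
  i=4: ✓ (witness j=4)
  i=5: ✗ (none in [5,6])
  i=6: ✓ (witness j=7)
  i=7: ✓ (witness j=7)
  i=8: ✓ (witness j=8)
  i=9: ✗ (none in [9,10])
Positions where it holds: {0, 1, 3, 4, 6, 7, 8} → 7.

7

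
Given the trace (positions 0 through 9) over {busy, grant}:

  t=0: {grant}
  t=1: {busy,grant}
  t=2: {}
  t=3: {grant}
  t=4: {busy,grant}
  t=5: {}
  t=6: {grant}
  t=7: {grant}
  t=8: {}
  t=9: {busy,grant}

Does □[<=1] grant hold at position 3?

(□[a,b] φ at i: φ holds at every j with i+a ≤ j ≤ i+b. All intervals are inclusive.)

Check grant at every j in [3,4]:
  j=3: true
  j=4: true
All positions satisfy it → formula holds.

Yes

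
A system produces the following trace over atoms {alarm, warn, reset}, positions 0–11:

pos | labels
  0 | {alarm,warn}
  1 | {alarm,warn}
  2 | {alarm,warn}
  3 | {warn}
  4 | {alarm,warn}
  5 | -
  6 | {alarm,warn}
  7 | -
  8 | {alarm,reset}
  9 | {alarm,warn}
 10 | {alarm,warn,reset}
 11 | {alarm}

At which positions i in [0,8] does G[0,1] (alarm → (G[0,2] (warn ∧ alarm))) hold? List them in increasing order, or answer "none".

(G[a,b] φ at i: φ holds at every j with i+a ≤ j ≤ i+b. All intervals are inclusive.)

Evaluate at each i in [0,8]:
  i=0: ✗ (fails at j=1)
  i=1: ✗ (fails at j=1)
  i=2: ✗ (fails at j=2)
  i=3: ✗ (fails at j=4)
  i=4: ✗ (fails at j=4)
  i=5: ✗ (fails at j=6)
  i=6: ✗ (fails at j=6)
  i=7: ✗ (fails at j=8)
  i=8: ✗ (fails at j=8)

none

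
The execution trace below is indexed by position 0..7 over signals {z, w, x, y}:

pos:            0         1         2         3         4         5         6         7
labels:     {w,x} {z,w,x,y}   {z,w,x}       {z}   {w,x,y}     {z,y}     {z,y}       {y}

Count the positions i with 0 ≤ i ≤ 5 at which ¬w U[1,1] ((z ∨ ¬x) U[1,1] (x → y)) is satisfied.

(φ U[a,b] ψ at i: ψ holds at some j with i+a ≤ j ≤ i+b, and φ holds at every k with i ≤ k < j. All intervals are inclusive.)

Evaluate at each i in [0,5]:
  i=0: ✗ (no rhs in [1,1])
  i=1: ✗ (lhs fails at k=1 before rhs at j=2)
  i=2: ✗ (lhs fails at k=2 before rhs at j=3)
  i=3: ✗ (no rhs in [4,4])
  i=4: ✗ (lhs fails at k=4 before rhs at j=5)
  i=5: ✓ (rhs at j=6; lhs holds on [5,5])
Positions where it holds: {5} → 1.

1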